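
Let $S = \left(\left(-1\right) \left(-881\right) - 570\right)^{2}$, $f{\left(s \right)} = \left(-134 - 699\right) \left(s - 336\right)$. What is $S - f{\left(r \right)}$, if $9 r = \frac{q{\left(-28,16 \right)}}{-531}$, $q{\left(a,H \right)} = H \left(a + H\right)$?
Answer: $- \frac{291731719}{1593} \approx -1.8313 \cdot 10^{5}$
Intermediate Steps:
$q{\left(a,H \right)} = H \left(H + a\right)$
$r = \frac{64}{1593}$ ($r = \frac{16 \left(16 - 28\right) \frac{1}{-531}}{9} = \frac{16 \left(-12\right) \left(- \frac{1}{531}\right)}{9} = \frac{\left(-192\right) \left(- \frac{1}{531}\right)}{9} = \frac{1}{9} \cdot \frac{64}{177} = \frac{64}{1593} \approx 0.040176$)
$f{\left(s \right)} = 279888 - 833 s$ ($f{\left(s \right)} = - 833 \left(-336 + s\right) = 279888 - 833 s$)
$S = 96721$ ($S = \left(881 - 570\right)^{2} = 311^{2} = 96721$)
$S - f{\left(r \right)} = 96721 - \left(279888 - \frac{53312}{1593}\right) = 96721 - \frac{445808272}{1593} = - \frac{291731719}{1593}$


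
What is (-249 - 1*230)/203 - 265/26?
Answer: -66249/5278 ≈ -12.552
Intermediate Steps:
(-249 - 1*230)/203 - 265/26 = (-249 - 230)*(1/203) - 265*1/26 = -479*1/203 - 265/26 = -479/203 - 265/26 = -66249/5278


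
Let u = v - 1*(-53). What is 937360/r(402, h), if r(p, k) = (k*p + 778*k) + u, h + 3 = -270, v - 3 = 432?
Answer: -234340/80413 ≈ -2.9142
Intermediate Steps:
v = 435 (v = 3 + 432 = 435)
h = -273 (h = -3 - 270 = -273)
u = 488 (u = 435 - 1*(-53) = 435 + 53 = 488)
r(p, k) = 488 + 778*k + k*p (r(p, k) = (k*p + 778*k) + 488 = (778*k + k*p) + 488 = 488 + 778*k + k*p)
937360/r(402, h) = 937360/(488 + 778*(-273) - 273*402) = 937360/(488 - 212394 - 109746) = 937360/(-321652) = 937360*(-1/321652) = -234340/80413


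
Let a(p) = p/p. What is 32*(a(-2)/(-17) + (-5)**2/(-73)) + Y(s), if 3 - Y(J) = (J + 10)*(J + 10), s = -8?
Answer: -17177/1241 ≈ -13.841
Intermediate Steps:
Y(J) = 3 - (10 + J)**2 (Y(J) = 3 - (J + 10)*(J + 10) = 3 - (10 + J)*(10 + J) = 3 - (10 + J)**2)
a(p) = 1
32*(a(-2)/(-17) + (-5)**2/(-73)) + Y(s) = 32*(1/(-17) + (-5)**2/(-73)) + (3 - (10 - 8)**2) = 32*(1*(-1/17) + 25*(-1/73)) + (3 - 1*2**2) = 32*(-1/17 - 25/73) + (3 - 1*4) = 32*(-498/1241) + (3 - 4) = -15936/1241 - 1 = -17177/1241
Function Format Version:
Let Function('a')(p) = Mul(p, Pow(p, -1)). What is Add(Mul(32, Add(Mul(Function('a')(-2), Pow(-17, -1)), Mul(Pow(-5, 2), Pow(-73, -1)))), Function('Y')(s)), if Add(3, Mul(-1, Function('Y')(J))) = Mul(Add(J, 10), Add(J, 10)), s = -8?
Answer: Rational(-17177, 1241) ≈ -13.841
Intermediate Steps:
Function('Y')(J) = Add(3, Mul(-1, Pow(Add(10, J), 2))) (Function('Y')(J) = Add(3, Mul(-1, Mul(Add(J, 10), Add(J, 10)))) = Add(3, Mul(-1, Mul(Add(10, J), Add(10, J)))) = Add(3, Mul(-1, Pow(Add(10, J), 2))))
Function('a')(p) = 1
Add(Mul(32, Add(Mul(Function('a')(-2), Pow(-17, -1)), Mul(Pow(-5, 2), Pow(-73, -1)))), Function('Y')(s)) = Add(Mul(32, Add(Mul(1, Pow(-17, -1)), Mul(Pow(-5, 2), Pow(-73, -1)))), Add(3, Mul(-1, Pow(Add(10, -8), 2)))) = Add(Mul(32, Add(Mul(1, Rational(-1, 17)), Mul(25, Rational(-1, 73)))), Add(3, Mul(-1, Pow(2, 2)))) = Add(Mul(32, Add(Rational(-1, 17), Rational(-25, 73))), Add(3, Mul(-1, 4))) = Add(Mul(32, Rational(-498, 1241)), Add(3, -4)) = Add(Rational(-15936, 1241), -1) = Rational(-17177, 1241)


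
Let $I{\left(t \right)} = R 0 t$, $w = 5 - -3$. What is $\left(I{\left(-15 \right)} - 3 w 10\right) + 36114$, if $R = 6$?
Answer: $35874$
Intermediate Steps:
$w = 8$ ($w = 5 + 3 = 8$)
$I{\left(t \right)} = 0$ ($I{\left(t \right)} = 6 \cdot 0 t = 0 t = 0$)
$\left(I{\left(-15 \right)} - 3 w 10\right) + 36114 = \left(0 - 3 \cdot 8 \cdot 10\right) + 36114 = \left(0 - 24 \cdot 10\right) + 36114 = \left(0 - 240\right) + 36114 = -240 + 36114 = 35874$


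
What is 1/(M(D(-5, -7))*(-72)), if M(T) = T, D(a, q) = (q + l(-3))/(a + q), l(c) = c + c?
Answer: -1/78 ≈ -0.012821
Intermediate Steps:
l(c) = 2*c
D(a, q) = (-6 + q)/(a + q) (D(a, q) = (q + 2*(-3))/(a + q) = (q - 6)/(a + q) = (-6 + q)/(a + q))
1/(M(D(-5, -7))*(-72)) = 1/(((-6 - 7)/(-5 - 7))*(-72)) = 1/((-13/(-12))*(-72)) = 1/(-1/12*(-13)*(-72)) = 1/((13/12)*(-72)) = 1/(-78) = -1/78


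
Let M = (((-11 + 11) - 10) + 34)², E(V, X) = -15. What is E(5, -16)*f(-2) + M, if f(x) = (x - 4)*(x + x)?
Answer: 216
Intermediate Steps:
f(x) = 2*x*(-4 + x) (f(x) = (-4 + x)*(2*x) = 2*x*(-4 + x))
M = 576 (M = ((0 - 10) + 34)² = (-10 + 34)² = 24² = 576)
E(5, -16)*f(-2) + M = -30*(-2)*(-4 - 2) + 576 = -30*(-2)*(-6) + 576 = -15*24 + 576 = -360 + 576 = 216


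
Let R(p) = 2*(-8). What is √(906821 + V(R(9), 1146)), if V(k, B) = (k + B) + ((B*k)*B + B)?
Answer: I*√20103959 ≈ 4483.7*I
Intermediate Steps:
R(p) = -16
V(k, B) = k + 2*B + k*B² (V(k, B) = (B + k) + (k*B² + B) = (B + k) + (B + k*B²) = k + 2*B + k*B²)
√(906821 + V(R(9), 1146)) = √(906821 + (-16 + 2*1146 - 16*1146²)) = √(906821 + (-16 + 2292 - 16*1313316)) = √(906821 + (-16 + 2292 - 21013056)) = √(906821 - 21010780) = √(-20103959) = I*√20103959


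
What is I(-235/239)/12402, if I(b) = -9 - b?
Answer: -958/1482039 ≈ -0.00064641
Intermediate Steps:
I(-235/239)/12402 = (-9 - (-235)/239)/12402 = (-9 - (-235)/239)*(1/12402) = (-9 - 1*(-235/239))*(1/12402) = (-9 + 235/239)*(1/12402) = -1916/239*1/12402 = -958/1482039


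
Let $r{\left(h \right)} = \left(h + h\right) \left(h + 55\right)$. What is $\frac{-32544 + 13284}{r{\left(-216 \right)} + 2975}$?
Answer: $- \frac{19260}{72527} \approx -0.26556$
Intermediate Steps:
$r{\left(h \right)} = 2 h \left(55 + h\right)$
$\frac{-32544 + 13284}{r{\left(-216 \right)} + 2975} = \frac{-32544 + 13284}{2 \left(-216\right) \left(55 - 216\right) + 2975} = - \frac{19260}{2 \left(-216\right) \left(-161\right) + 2975} = - \frac{19260}{69552 + 2975} = - \frac{19260}{72527}$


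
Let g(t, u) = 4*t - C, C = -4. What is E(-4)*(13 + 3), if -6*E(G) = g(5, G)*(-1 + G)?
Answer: 320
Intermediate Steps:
g(t, u) = 4 + 4*t (g(t, u) = 4*t - 1*(-4) = 4*t + 4 = 4 + 4*t)
E(G) = 4 - 4*G (E(G) = -(4 + 4*5)*(-1 + G)/6 = -(4 + 20)*(-1 + G)/6 = -4*(-1 + G) = -(-24 + 24*G)/6 = 4 - 4*G)
E(-4)*(13 + 3) = (4 - 4*(-4))*(13 + 3) = (4 + 16)*16 = 20*16 = 320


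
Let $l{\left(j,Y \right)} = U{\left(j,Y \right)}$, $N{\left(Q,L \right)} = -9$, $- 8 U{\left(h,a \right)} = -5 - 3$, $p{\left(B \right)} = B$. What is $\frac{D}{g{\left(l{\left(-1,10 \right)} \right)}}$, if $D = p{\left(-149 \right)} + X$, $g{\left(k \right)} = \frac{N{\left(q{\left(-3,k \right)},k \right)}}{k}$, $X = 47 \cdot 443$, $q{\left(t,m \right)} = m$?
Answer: $- \frac{20672}{9} \approx -2296.9$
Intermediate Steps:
$U{\left(h,a \right)} = 1$ ($U{\left(h,a \right)} = - \frac{-5 - 3}{8} = \left(- \frac{1}{8}\right) \left(-8\right) = 1$)
$l{\left(j,Y \right)} = 1$
$X = 20821$
$g{\left(k \right)} = - \frac{9}{k}$
$D = 20672$ ($D = -149 + 20821 = 20672$)
$\frac{D}{g{\left(l{\left(-1,10 \right)} \right)}} = \frac{20672}{\left(-9\right) 1^{-1}} = \frac{20672}{\left(-9\right) 1} = \frac{20672}{-9} = 20672 \left(- \frac{1}{9}\right) = - \frac{20672}{9}$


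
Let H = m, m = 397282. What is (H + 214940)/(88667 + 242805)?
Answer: 306111/165736 ≈ 1.8470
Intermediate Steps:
H = 397282
(H + 214940)/(88667 + 242805) = (397282 + 214940)/(88667 + 242805) = 612222/331472 = 612222*(1/331472) = 306111/165736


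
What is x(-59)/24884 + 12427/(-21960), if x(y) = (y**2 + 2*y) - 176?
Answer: -59811737/136613160 ≈ -0.43782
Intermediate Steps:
x(y) = -176 + y**2 + 2*y
x(-59)/24884 + 12427/(-21960) = (-176 + (-59)**2 + 2*(-59))/24884 + 12427/(-21960) = (-176 + 3481 - 118)*(1/24884) + 12427*(-1/21960) = 3187*(1/24884) - 12427/21960 = 3187/24884 - 12427/21960 = -59811737/136613160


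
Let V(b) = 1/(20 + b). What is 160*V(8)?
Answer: 40/7 ≈ 5.7143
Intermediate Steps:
160*V(8) = 160/(20 + 8) = 160/28 = 160*(1/28) = 40/7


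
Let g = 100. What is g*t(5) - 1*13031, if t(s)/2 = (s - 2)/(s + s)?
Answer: -12971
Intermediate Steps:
t(s) = (-2 + s)/s (t(s) = 2*((s - 2)/(s + s)) = 2*((-2 + s)/((2*s))) = 2*((-2 + s)*(1/(2*s))) = 2*((-2 + s)/(2*s)) = (-2 + s)/s)
g*t(5) - 1*13031 = 100*((-2 + 5)/5) - 1*13031 = 100*((⅕)*3) - 13031 = 100*(⅗) - 13031 = 60 - 13031 = -12971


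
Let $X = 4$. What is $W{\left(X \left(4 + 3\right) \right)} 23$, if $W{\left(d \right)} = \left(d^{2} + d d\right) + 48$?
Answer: $37168$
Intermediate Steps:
$W{\left(d \right)} = 48 + 2 d^{2}$ ($W{\left(d \right)} = \left(d^{2} + d^{2}\right) + 48 = 2 d^{2} + 48 = 48 + 2 d^{2}$)
$W{\left(X \left(4 + 3\right) \right)} 23 = \left(48 + 2 \left(4 \left(4 + 3\right)\right)^{2}\right) 23 = \left(48 + 2 \left(4 \cdot 7\right)^{2}\right) 23 = \left(48 + 2 \cdot 28^{2}\right) 23 = \left(48 + 2 \cdot 784\right) 23 = \left(48 + 1568\right) 23 = 1616 \cdot 23 = 37168$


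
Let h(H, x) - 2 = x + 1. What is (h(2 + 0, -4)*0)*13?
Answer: 0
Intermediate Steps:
h(H, x) = 3 + x (h(H, x) = 2 + (x + 1) = 2 + (1 + x) = 3 + x)
(h(2 + 0, -4)*0)*13 = ((3 - 4)*0)*13 = -1*0*13 = 0*13 = 0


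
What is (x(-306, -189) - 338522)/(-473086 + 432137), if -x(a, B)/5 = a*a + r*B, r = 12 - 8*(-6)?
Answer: 750002/40949 ≈ 18.316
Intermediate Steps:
r = 60 (r = 12 + 48 = 60)
x(a, B) = -300*B - 5*a² (x(a, B) = -5*(a*a + 60*B) = -5*(a² + 60*B) = -300*B - 5*a²)
(x(-306, -189) - 338522)/(-473086 + 432137) = ((-300*(-189) - 5*(-306)²) - 338522)/(-473086 + 432137) = ((56700 - 5*93636) - 338522)/(-40949) = ((56700 - 468180) - 338522)*(-1/40949) = (-411480 - 338522)*(-1/40949) = -750002*(-1/40949) = 750002/40949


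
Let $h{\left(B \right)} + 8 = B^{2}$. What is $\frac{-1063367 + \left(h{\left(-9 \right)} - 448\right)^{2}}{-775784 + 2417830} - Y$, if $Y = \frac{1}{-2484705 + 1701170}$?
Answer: $- \frac{361499505462}{643300256305} \approx -0.56194$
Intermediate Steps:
$Y = - \frac{1}{783535}$ ($Y = \frac{1}{-783535} = - \frac{1}{783535} \approx -1.2763 \cdot 10^{-6}$)
$h{\left(B \right)} = -8 + B^{2}$
$\frac{-1063367 + \left(h{\left(-9 \right)} - 448\right)^{2}}{-775784 + 2417830} - Y = \frac{-1063367 + \left(\left(-8 + \left(-9\right)^{2}\right) - 448\right)^{2}}{-775784 + 2417830} - - \frac{1}{783535} = \frac{-1063367 + \left(\left(-8 + 81\right) - 448\right)^{2}}{1642046} + \frac{1}{783535} = \left(-1063367 + \left(73 - 448\right)^{2}\right) \frac{1}{1642046} + \frac{1}{783535} = \left(-1063367 + \left(-375\right)^{2}\right) \frac{1}{1642046} + \frac{1}{783535} = \left(-1063367 + 140625\right) \frac{1}{1642046} + \frac{1}{783535} = \left(-922742\right) \frac{1}{1642046} + \frac{1}{783535} = - \frac{461371}{821023} + \frac{1}{783535} = - \frac{361499505462}{643300256305}$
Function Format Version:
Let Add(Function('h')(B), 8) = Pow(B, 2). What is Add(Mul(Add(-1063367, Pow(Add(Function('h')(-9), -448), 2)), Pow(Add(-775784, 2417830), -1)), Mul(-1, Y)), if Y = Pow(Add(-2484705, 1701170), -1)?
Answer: Rational(-361499505462, 643300256305) ≈ -0.56194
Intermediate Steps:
Y = Rational(-1, 783535) (Y = Pow(-783535, -1) = Rational(-1, 783535) ≈ -1.2763e-6)
Function('h')(B) = Add(-8, Pow(B, 2))
Add(Mul(Add(-1063367, Pow(Add(Function('h')(-9), -448), 2)), Pow(Add(-775784, 2417830), -1)), Mul(-1, Y)) = Add(Mul(Add(-1063367, Pow(Add(Add(-8, Pow(-9, 2)), -448), 2)), Pow(Add(-775784, 2417830), -1)), Mul(-1, Rational(-1, 783535))) = Add(Mul(Add(-1063367, Pow(Add(Add(-8, 81), -448), 2)), Pow(1642046, -1)), Rational(1, 783535)) = Add(Mul(Add(-1063367, Pow(Add(73, -448), 2)), Rational(1, 1642046)), Rational(1, 783535)) = Add(Mul(Add(-1063367, Pow(-375, 2)), Rational(1, 1642046)), Rational(1, 783535)) = Add(Mul(Add(-1063367, 140625), Rational(1, 1642046)), Rational(1, 783535)) = Add(Mul(-922742, Rational(1, 1642046)), Rational(1, 783535)) = Add(Rational(-461371, 821023), Rational(1, 783535)) = Rational(-361499505462, 643300256305)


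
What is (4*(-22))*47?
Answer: -4136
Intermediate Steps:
(4*(-22))*47 = -88*47 = -4136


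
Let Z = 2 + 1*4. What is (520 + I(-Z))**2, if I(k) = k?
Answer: 264196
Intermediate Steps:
Z = 6 (Z = 2 + 4 = 6)
(520 + I(-Z))**2 = (520 - 1*6)**2 = (520 - 6)**2 = 514**2 = 264196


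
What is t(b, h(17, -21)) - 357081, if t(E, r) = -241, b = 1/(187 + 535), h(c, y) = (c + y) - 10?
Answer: -357322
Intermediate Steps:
h(c, y) = -10 + c + y
b = 1/722 ≈ 0.0013850
t(b, h(17, -21)) - 357081 = -241 - 357081 = -357322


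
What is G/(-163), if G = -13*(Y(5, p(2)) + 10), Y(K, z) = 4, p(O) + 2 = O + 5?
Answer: 182/163 ≈ 1.1166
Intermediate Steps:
p(O) = 3 + O (p(O) = -2 + (O + 5) = -2 + (5 + O) = 3 + O)
G = -182 (G = -13*(4 + 10) = -13*14 = -182)
G/(-163) = -182/(-163) = -182*(-1/163) = 182/163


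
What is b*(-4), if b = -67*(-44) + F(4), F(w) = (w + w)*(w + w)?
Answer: -12048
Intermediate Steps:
F(w) = 4*w**2 (F(w) = (2*w)*(2*w) = 4*w**2)
b = 3012 (b = -67*(-44) + 4*4**2 = 2948 + 4*16 = 2948 + 64 = 3012)
b*(-4) = 3012*(-4) = -12048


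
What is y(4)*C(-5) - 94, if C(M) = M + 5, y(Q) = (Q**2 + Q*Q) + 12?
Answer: -94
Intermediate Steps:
y(Q) = 12 + 2*Q**2 (y(Q) = (Q**2 + Q**2) + 12 = 2*Q**2 + 12 = 12 + 2*Q**2)
C(M) = 5 + M
y(4)*C(-5) - 94 = (12 + 2*4**2)*(5 - 5) - 94 = (12 + 2*16)*0 - 94 = (12 + 32)*0 - 94 = 44*0 - 94 = 0 - 94 = -94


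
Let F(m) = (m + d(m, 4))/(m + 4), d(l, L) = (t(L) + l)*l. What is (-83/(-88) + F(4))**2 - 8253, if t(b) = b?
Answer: -63681791/7744 ≈ -8223.4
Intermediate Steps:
d(l, L) = l*(L + l) (d(l, L) = (L + l)*l = l*(L + l))
F(m) = (m + m*(4 + m))/(4 + m) (F(m) = (m + m*(4 + m))/(m + 4) = (m + m*(4 + m))/(4 + m))
(-83/(-88) + F(4))**2 - 8253 = (-83/(-88) + 4*(5 + 4)/(4 + 4))**2 - 8253 = (-83*(-1/88) + 4*9/8)**2 - 8253 = (83/88 + 4*(1/8)*9)**2 - 8253 = (83/88 + 9/2)**2 - 8253 = (479/88)**2 - 8253 = 229441/7744 - 8253 = -63681791/7744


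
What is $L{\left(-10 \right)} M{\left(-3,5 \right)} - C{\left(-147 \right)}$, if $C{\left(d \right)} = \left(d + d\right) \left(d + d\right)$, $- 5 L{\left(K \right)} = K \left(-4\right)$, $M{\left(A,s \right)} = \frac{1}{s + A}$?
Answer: $-86440$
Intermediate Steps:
$M{\left(A,s \right)} = \frac{1}{A + s}$
$L{\left(K \right)} = \frac{4 K}{5}$ ($L{\left(K \right)} = - \frac{K \left(-4\right)}{5} = - \frac{\left(-4\right) K}{5} = \frac{4 K}{5}$)
$C{\left(d \right)} = 4 d^{2}$ ($C{\left(d \right)} = 2 d 2 d = 4 d^{2}$)
$L{\left(-10 \right)} M{\left(-3,5 \right)} - C{\left(-147 \right)} = \frac{\frac{4}{5} \left(-10\right)}{-3 + 5} - 4 \left(-147\right)^{2} = - \frac{8}{2} - 4 \cdot 21609 = \left(-8\right) \frac{1}{2} - 86436 = -4 - 86436 = -86440$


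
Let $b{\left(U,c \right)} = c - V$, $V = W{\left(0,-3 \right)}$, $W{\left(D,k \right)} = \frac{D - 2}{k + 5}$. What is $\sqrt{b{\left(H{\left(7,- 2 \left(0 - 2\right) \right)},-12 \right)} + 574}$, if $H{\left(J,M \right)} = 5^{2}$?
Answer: $\sqrt{563} \approx 23.728$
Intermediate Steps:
$W{\left(D,k \right)} = \frac{-2 + D}{5 + k}$
$V = -1$ ($V = \frac{-2 + 0}{5 - 3} = \frac{1}{2} \left(-2\right) = -1$)
$H{\left(J,M \right)} = 25$
$b{\left(U,c \right)} = 1 + c$ ($b{\left(U,c \right)} = c - -1 = c + 1 = 1 + c$)
$\sqrt{b{\left(H{\left(7,- 2 \left(0 - 2\right) \right)},-12 \right)} + 574} = \sqrt{\left(1 - 12\right) + 574} = \sqrt{-11 + 574} = \sqrt{563}$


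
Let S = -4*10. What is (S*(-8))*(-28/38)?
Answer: -4480/19 ≈ -235.79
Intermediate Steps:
S = -40
(S*(-8))*(-28/38) = (-40*(-8))*(-28/38) = 320*(-28*1/38) = 320*(-14/19) = -4480/19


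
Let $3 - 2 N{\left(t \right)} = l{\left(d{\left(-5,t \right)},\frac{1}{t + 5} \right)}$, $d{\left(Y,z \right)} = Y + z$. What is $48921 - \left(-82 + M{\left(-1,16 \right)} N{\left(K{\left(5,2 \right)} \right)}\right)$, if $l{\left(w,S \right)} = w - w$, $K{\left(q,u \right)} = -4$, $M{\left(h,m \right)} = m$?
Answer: $48979$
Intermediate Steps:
$l{\left(w,S \right)} = 0$
$N{\left(t \right)} = \frac{3}{2}$ ($N{\left(t \right)} = \frac{3}{2} - 0 = \frac{3}{2} + 0 = \frac{3}{2}$)
$48921 - \left(-82 + M{\left(-1,16 \right)} N{\left(K{\left(5,2 \right)} \right)}\right) = 48921 - \left(-82 + 16 \cdot \frac{3}{2}\right) = 48921 - \left(-82 + 24\right) = 48921 - -58 = 48921 + 58 = 48979$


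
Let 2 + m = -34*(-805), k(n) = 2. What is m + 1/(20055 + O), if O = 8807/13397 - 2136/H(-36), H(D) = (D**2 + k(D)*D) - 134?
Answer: 4007205240456357/146419366894 ≈ 27368.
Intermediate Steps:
H(D) = -134 + D**2 + 2*D (H(D) = (D**2 + 2*D) - 134 = -134 + D**2 + 2*D)
O = -9508181/7301365 (O = 8807/13397 - 2136/(-134 + (-36)**2 + 2*(-36)) = 8807*(1/13397) - 2136/(-134 + 1296 - 72) = 8807/13397 - 2136/1090 = 8807/13397 - 2136*1/1090 = 8807/13397 - 1068/545 = -9508181/7301365 ≈ -1.3022)
m = 27368 (m = -2 - 34*(-805) = -2 + 27370 = 27368)
m + 1/(20055 + O) = 27368 + 1/(20055 - 9508181/7301365) = 27368 + 1/(146419366894/7301365) = 27368 + 7301365/146419366894 = 4007205240456357/146419366894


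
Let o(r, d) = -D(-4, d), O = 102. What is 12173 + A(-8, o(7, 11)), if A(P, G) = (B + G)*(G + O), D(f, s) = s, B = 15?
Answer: 12537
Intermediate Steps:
o(r, d) = -d
A(P, G) = (15 + G)*(102 + G) (A(P, G) = (15 + G)*(G + 102) = (15 + G)*(102 + G))
12173 + A(-8, o(7, 11)) = 12173 + (1530 + (-1*11)² + 117*(-1*11)) = 12173 + (1530 + (-11)² + 117*(-11)) = 12173 + (1530 + 121 - 1287) = 12173 + 364 = 12537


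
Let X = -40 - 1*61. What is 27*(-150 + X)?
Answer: -6777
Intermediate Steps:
X = -101 (X = -40 - 61 = -101)
27*(-150 + X) = 27*(-150 - 101) = 27*(-251) = -6777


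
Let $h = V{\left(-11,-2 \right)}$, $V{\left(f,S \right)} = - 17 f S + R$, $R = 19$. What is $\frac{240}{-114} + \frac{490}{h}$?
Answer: $- \frac{4702}{1349} \approx -3.4855$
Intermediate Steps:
$V{\left(f,S \right)} = 19 - 17 S f$ ($V{\left(f,S \right)} = - 17 f S + 19 = - 17 S f + 19 = 19 - 17 S f$)
$h = -355$ ($h = 19 - \left(-34\right) \left(-11\right) = 19 - 374 = -355$)
$\frac{240}{-114} + \frac{490}{h} = \frac{240}{-114} + \frac{490}{-355} = 240 \left(- \frac{1}{114}\right) + 490 \left(- \frac{1}{355}\right) = - \frac{40}{19} - \frac{98}{71} = - \frac{4702}{1349}$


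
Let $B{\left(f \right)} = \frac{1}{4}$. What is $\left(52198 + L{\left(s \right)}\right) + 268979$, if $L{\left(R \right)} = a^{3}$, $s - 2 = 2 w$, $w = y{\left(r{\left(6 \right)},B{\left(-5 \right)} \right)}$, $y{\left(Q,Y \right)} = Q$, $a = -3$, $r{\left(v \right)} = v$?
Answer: $321150$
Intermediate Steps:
$B{\left(f \right)} = \frac{1}{4}$
$w = 6$
$s = 14$ ($s = 2 + 2 \cdot 6 = 2 + 12 = 14$)
$L{\left(R \right)} = -27$ ($L{\left(R \right)} = \left(-3\right)^{3} = -27$)
$\left(52198 + L{\left(s \right)}\right) + 268979 = \left(52198 - 27\right) + 268979 = 52171 + 268979 = 321150$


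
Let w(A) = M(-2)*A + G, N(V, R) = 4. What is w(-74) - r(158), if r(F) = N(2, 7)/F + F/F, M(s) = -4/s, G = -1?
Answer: -11852/79 ≈ -150.03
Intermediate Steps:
r(F) = 1 + 4/F (r(F) = 4/F + F/F = 4/F + 1 = 1 + 4/F)
w(A) = -1 + 2*A (w(A) = (-4/(-2))*A - 1 = (-4*(-½))*A - 1 = 2*A - 1 = -1 + 2*A)
w(-74) - r(158) = (-1 + 2*(-74)) - (4 + 158)/158 = (-1 - 148) - 162/158 = -149 - 1*81/79 = -149 - 81/79 = -11852/79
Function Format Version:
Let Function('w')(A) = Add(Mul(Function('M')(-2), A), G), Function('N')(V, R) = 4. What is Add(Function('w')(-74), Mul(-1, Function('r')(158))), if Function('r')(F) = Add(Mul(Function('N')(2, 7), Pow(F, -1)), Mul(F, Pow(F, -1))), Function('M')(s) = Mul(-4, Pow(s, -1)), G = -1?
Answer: Rational(-11852, 79) ≈ -150.03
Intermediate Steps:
Function('r')(F) = Add(1, Mul(4, Pow(F, -1))) (Function('r')(F) = Add(Mul(4, Pow(F, -1)), Mul(F, Pow(F, -1))) = Add(Mul(4, Pow(F, -1)), 1) = Add(1, Mul(4, Pow(F, -1))))
Function('w')(A) = Add(-1, Mul(2, A)) (Function('w')(A) = Add(Mul(Mul(-4, Pow(-2, -1)), A), -1) = Add(Mul(Mul(-4, Rational(-1, 2)), A), -1) = Add(Mul(2, A), -1) = Add(-1, Mul(2, A)))
Add(Function('w')(-74), Mul(-1, Function('r')(158))) = Add(Add(-1, Mul(2, -74)), Mul(-1, Mul(Pow(158, -1), Add(4, 158)))) = Add(Add(-1, -148), Mul(-1, Mul(Rational(1, 158), 162))) = Add(-149, Mul(-1, Rational(81, 79))) = Add(-149, Rational(-81, 79)) = Rational(-11852, 79)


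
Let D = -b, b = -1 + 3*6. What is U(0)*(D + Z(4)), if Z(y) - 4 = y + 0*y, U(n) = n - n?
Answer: 0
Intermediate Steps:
U(n) = 0
b = 17 (b = -1 + 18 = 17)
Z(y) = 4 + y (Z(y) = 4 + (y + 0*y) = 4 + (y + 0) = 4 + y)
D = -17 (D = -1*17 = -17)
U(0)*(D + Z(4)) = 0*(-17 + (4 + 4)) = 0*(-17 + 8) = 0*(-9) = 0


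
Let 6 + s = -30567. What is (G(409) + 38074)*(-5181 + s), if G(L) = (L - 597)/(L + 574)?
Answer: -1338149011716/983 ≈ -1.3613e+9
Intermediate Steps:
s = -30573 (s = -6 - 30567 = -30573)
G(L) = (-597 + L)/(574 + L)
(G(409) + 38074)*(-5181 + s) = ((-597 + 409)/(574 + 409) + 38074)*(-5181 - 30573) = (-188/983 + 38074)*(-35754) = (37426554/983)*(-35754) = -1338149011716/983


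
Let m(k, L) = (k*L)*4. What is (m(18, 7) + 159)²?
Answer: 439569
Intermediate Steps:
m(k, L) = 4*L*k (m(k, L) = (L*k)*4 = 4*L*k)
(m(18, 7) + 159)² = (4*7*18 + 159)² = (504 + 159)² = 663² = 439569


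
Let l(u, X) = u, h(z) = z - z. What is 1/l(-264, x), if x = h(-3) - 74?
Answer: -1/264 ≈ -0.0037879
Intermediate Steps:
h(z) = 0
x = -74 (x = 0 - 74 = -74)
1/l(-264, x) = 1/(-264) = -1/264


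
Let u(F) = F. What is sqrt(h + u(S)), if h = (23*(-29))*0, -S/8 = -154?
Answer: 4*sqrt(77) ≈ 35.100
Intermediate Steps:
S = 1232 (S = -8*(-154) = 1232)
h = 0 (h = -667*0 = 0)
sqrt(h + u(S)) = sqrt(0 + 1232) = sqrt(1232) = 4*sqrt(77)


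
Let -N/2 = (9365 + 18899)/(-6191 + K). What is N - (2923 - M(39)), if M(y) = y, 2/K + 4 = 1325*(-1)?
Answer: -23653967732/8227841 ≈ -2874.9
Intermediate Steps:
K = -2/1329 (K = 2/(-4 + 1325*(-1)) = 2/(-4 - 1325) = 2/(-1329) = 2*(-1/1329) = -2/1329 ≈ -0.0015049)
N = 75125712/8227841 (N = -2*(9365 + 18899)/(-6191 - 2/1329) = -56528/(-8227841/1329) = -56528*(-1329)/8227841 = -2*(-37562856/8227841) = 75125712/8227841 ≈ 9.1307)
N - (2923 - M(39)) = 75125712/8227841 - (2923 - 1*39) = 75125712/8227841 - (2923 - 39) = 75125712/8227841 - 1*2884 = 75125712/8227841 - 2884 = -23653967732/8227841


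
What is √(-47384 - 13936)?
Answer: 2*I*√15330 ≈ 247.63*I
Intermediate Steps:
√(-47384 - 13936) = √(-61320) = 2*I*√15330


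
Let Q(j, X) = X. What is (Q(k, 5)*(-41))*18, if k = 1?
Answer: -3690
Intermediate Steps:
(Q(k, 5)*(-41))*18 = (5*(-41))*18 = -205*18 = -3690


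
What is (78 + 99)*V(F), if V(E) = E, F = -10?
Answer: -1770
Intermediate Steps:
(78 + 99)*V(F) = (78 + 99)*(-10) = 177*(-10) = -1770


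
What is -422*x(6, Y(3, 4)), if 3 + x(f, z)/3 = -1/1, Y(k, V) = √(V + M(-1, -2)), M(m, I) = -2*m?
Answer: 5064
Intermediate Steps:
Y(k, V) = √(2 + V) (Y(k, V) = √(V - 2*(-1)) = √(V + 2) = √(2 + V))
x(f, z) = -12 (x(f, z) = -9 + 3*(-1/1) = -9 + 3*(-1*1) = -9 + 3*(-1) = -9 - 3 = -12)
-422*x(6, Y(3, 4)) = -422*(-12) = 5064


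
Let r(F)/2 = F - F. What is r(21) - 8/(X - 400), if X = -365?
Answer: 8/765 ≈ 0.010458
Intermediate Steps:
r(F) = 0 (r(F) = 2*(F - F) = 2*0 = 0)
r(21) - 8/(X - 400) = 0 - 8/(-365 - 400) = 0 - 8/(-765) = 0 - 8*(-1/765) = 0 + 8/765 = 8/765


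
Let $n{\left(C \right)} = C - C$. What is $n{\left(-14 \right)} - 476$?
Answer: $-476$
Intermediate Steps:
$n{\left(C \right)} = 0$
$n{\left(-14 \right)} - 476 = 0 - 476 = -476$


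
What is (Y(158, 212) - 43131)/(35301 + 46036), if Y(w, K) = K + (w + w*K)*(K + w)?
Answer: 12409061/81337 ≈ 152.56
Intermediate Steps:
Y(w, K) = K + (K + w)*(w + K*w) (Y(w, K) = K + (w + K*w)*(K + w) = K + (K + w)*(w + K*w))
(Y(158, 212) - 43131)/(35301 + 46036) = ((212 + 158² + 212*158 + 212*158² + 158*212²) - 43131)/(35301 + 46036) = ((212 + 24964 + 33496 + 212*24964 + 158*44944) - 43131)/81337 = ((212 + 24964 + 33496 + 5292368 + 7101152) - 43131)*(1/81337) = (12452192 - 43131)*(1/81337) = 12409061*(1/81337) = 12409061/81337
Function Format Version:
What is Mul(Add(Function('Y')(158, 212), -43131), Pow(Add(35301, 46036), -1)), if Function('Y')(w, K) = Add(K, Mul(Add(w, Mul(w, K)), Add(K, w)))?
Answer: Rational(12409061, 81337) ≈ 152.56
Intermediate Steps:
Function('Y')(w, K) = Add(K, Mul(Add(K, w), Add(w, Mul(K, w)))) (Function('Y')(w, K) = Add(K, Mul(Add(w, Mul(K, w)), Add(K, w))) = Add(K, Mul(Add(K, w), Add(w, Mul(K, w)))))
Mul(Add(Function('Y')(158, 212), -43131), Pow(Add(35301, 46036), -1)) = Mul(Add(Add(212, Pow(158, 2), Mul(212, 158), Mul(212, Pow(158, 2)), Mul(158, Pow(212, 2))), -43131), Pow(Add(35301, 46036), -1)) = Mul(Add(Add(212, 24964, 33496, Mul(212, 24964), Mul(158, 44944)), -43131), Pow(81337, -1)) = Mul(Add(Add(212, 24964, 33496, 5292368, 7101152), -43131), Rational(1, 81337)) = Mul(Add(12452192, -43131), Rational(1, 81337)) = Mul(12409061, Rational(1, 81337)) = Rational(12409061, 81337)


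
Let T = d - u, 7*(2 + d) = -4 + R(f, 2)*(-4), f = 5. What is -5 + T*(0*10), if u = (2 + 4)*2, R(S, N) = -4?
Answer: -5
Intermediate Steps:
u = 12 (u = 6*2 = 12)
d = -2/7 (d = -2 + (-4 - 4*(-4))/7 = -2 + (-4 + 16)/7 = -2 + (1/7)*12 = -2 + 12/7 = -2/7 ≈ -0.28571)
T = -86/7 (T = -2/7 - 1*12 = -2/7 - 12 = -86/7 ≈ -12.286)
-5 + T*(0*10) = -5 - 0*10 = -5 - 86/7*0 = -5 + 0 = -5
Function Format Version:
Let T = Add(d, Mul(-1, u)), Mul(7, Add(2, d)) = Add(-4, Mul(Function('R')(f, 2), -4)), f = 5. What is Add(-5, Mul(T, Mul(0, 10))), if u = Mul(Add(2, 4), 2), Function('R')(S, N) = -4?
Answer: -5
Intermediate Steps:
u = 12 (u = Mul(6, 2) = 12)
d = Rational(-2, 7) (d = Add(-2, Mul(Rational(1, 7), Add(-4, Mul(-4, -4)))) = Add(-2, Mul(Rational(1, 7), Add(-4, 16))) = Add(-2, Mul(Rational(1, 7), 12)) = Add(-2, Rational(12, 7)) = Rational(-2, 7) ≈ -0.28571)
T = Rational(-86, 7) (T = Add(Rational(-2, 7), Mul(-1, 12)) = Add(Rational(-2, 7), -12) = Rational(-86, 7) ≈ -12.286)
Add(-5, Mul(T, Mul(0, 10))) = Add(-5, Mul(Rational(-86, 7), Mul(0, 10))) = Add(-5, Mul(Rational(-86, 7), 0)) = Add(-5, 0) = -5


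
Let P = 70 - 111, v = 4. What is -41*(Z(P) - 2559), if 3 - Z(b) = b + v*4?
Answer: 103771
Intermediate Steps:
P = -41
Z(b) = -13 - b (Z(b) = 3 - (b + 4*4) = 3 - (b + 16) = 3 - (16 + b) = 3 + (-16 - b) = -13 - b)
-41*(Z(P) - 2559) = -41*((-13 - 1*(-41)) - 2559) = -41*((-13 + 41) - 2559) = -41*(28 - 2559) = -41*(-2531) = 103771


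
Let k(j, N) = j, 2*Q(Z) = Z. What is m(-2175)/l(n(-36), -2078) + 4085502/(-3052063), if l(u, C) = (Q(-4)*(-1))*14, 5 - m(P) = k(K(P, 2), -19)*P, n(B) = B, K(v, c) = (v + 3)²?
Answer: 4473777239744837/12208252 ≈ 3.6646e+8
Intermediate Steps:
K(v, c) = (3 + v)²
Q(Z) = Z/2
m(P) = 5 - P*(3 + P)² (m(P) = 5 - (3 + P)²*P = 5 - P*(3 + P)²)
l(u, C) = 28 (l(u, C) = (((½)*(-4))*(-1))*14 = -2*(-1)*14 = 2*14 = 28)
m(-2175)/l(n(-36), -2078) + 4085502/(-3052063) = (5 - 1*(-2175)*(3 - 2175)²)/28 + 4085502/(-3052063) = (5 - 1*(-2175)*(-2172)²)*(1/28) + 4085502*(-1/3052063) = (5 - 1*(-2175)*4717584)*(1/28) - 4085502/3052063 = (5 + 10260745200)*(1/28) - 4085502/3052063 = 10260745205*(1/28) - 4085502/3052063 = 10260745205/28 - 4085502/3052063 = 4473777239744837/12208252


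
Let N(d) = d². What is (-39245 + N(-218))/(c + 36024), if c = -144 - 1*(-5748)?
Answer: 8279/41628 ≈ 0.19888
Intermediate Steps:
c = 5604 (c = -144 + 5748 = 5604)
(-39245 + N(-218))/(c + 36024) = (-39245 + (-218)²)/(5604 + 36024) = (-39245 + 47524)/41628 = 8279*(1/41628) = 8279/41628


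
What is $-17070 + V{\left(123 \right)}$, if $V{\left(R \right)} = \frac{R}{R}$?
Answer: $-17069$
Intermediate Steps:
$V{\left(R \right)} = 1$
$-17070 + V{\left(123 \right)} = -17070 + 1 = -17069$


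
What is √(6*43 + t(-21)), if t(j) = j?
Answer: √237 ≈ 15.395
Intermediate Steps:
√(6*43 + t(-21)) = √(6*43 - 21) = √(258 - 21) = √237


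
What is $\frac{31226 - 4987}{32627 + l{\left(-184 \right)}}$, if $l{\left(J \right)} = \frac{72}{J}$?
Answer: $\frac{603497}{750412} \approx 0.80422$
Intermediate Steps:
$\frac{31226 - 4987}{32627 + l{\left(-184 \right)}} = \frac{31226 - 4987}{32627 + \frac{72}{-184}} = \frac{26239}{32627 + 72 \left(- \frac{1}{184}\right)} = \frac{26239}{32627 - \frac{9}{23}} = \frac{26239}{\frac{750412}{23}} = 26239 \cdot \frac{23}{750412} = \frac{603497}{750412}$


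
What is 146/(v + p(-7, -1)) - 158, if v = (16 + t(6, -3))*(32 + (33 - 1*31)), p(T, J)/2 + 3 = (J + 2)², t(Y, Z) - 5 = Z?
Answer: -47959/304 ≈ -157.76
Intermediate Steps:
t(Y, Z) = 5 + Z
p(T, J) = -6 + 2*(2 + J)² (p(T, J) = -6 + 2*(J + 2)² = -6 + 2*(2 + J)²)
v = 612 (v = (16 + (5 - 3))*(32 + (33 - 1*31)) = (16 + 2)*(32 + (33 - 31)) = 18*(32 + 2) = 18*34 = 612)
146/(v + p(-7, -1)) - 158 = 146/(612 + (-6 + 2*(2 - 1)²)) - 158 = 146/(612 + (-6 + 2*1²)) - 158 = 146/(612 + (-6 + 2*1)) - 158 = 146/(612 + (-6 + 2)) - 158 = 146/(612 - 4) - 158 = 146/608 - 158 = (1/608)*146 - 158 = 73/304 - 158 = -47959/304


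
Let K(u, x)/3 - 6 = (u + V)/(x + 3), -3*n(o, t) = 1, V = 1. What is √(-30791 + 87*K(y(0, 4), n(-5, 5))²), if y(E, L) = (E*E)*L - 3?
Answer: I*√147353/4 ≈ 95.966*I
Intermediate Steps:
y(E, L) = -3 + L*E² (y(E, L) = E²*L - 3 = L*E² - 3 = -3 + L*E²)
n(o, t) = -⅓ (n(o, t) = -⅓*1 = -⅓)
K(u, x) = 18 + 3*(1 + u)/(3 + x) (K(u, x) = 18 + 3*((u + 1)/(x + 3)) = 18 + 3*((1 + u)/(3 + x)) = 18 + 3*(1 + u)/(3 + x))
√(-30791 + 87*K(y(0, 4), n(-5, 5))²) = √(-30791 + 87*(3*(19 + (-3 + 4*0²) + 6*(-⅓))/(3 - ⅓))²) = √(-30791 + 87*(3*(19 + (-3 + 4*0) - 2)/(8/3))²) = √(-30791 + 87*(3*(3/8)*(19 + (-3 + 0) - 2))²) = √(-30791 + 87*(3*(3/8)*(19 - 3 - 2))²) = √(-30791 + 87*(3*(3/8)*14)²) = √(-30791 + 87*(63/4)²) = √(-30791 + 87*(3969/16)) = √(-30791 + 345303/16) = √(-147353/16) = I*√147353/4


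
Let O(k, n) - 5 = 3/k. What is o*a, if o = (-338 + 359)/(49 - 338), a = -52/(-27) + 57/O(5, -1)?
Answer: -9151/10404 ≈ -0.87957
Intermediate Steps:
O(k, n) = 5 + 3/k
a = 9151/756 (a = -52/(-27) + 57/(5 + 3/5) = -52*(-1/27) + 57/(5 + 3*(⅕)) = 52/27 + 57/(5 + ⅗) = 52/27 + 57/(28/5) = 52/27 + 57*(5/28) = 52/27 + 285/28 = 9151/756 ≈ 12.104)
o = -21/289 (o = 21/(-289) = 21*(-1/289) = -21/289 ≈ -0.072664)
o*a = -21/289*9151/756 = -9151/10404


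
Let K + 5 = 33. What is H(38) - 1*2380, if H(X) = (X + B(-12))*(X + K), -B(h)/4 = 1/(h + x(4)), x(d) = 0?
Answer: 150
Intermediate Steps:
K = 28 (K = -5 + 33 = 28)
B(h) = -4/h (B(h) = -4/(h + 0) = -4/h)
H(X) = (28 + X)*(1/3 + X) (H(X) = (X - 4/(-12))*(X + 28) = (X - 4*(-1/12))*(28 + X) = (X + 1/3)*(28 + X) = (1/3 + X)*(28 + X) = (28 + X)*(1/3 + X))
H(38) - 1*2380 = (28/3 + 38**2 + (85/3)*38) - 1*2380 = (28/3 + 1444 + 3230/3) - 2380 = 2530 - 2380 = 150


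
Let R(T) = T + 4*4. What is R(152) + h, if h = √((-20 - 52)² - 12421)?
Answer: 168 + I*√7237 ≈ 168.0 + 85.071*I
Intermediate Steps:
R(T) = 16 + T (R(T) = T + 16 = 16 + T)
h = I*√7237 (h = √((-72)² - 12421) = √(5184 - 12421) = √(-7237) = I*√7237 ≈ 85.071*I)
R(152) + h = (16 + 152) + I*√7237 = 168 + I*√7237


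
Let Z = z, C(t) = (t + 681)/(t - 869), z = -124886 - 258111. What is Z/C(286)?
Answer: 223287251/967 ≈ 2.3091e+5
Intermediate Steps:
z = -382997
C(t) = (681 + t)/(-869 + t)
Z = -382997
Z/C(286) = -382997*(-869 + 286)/(681 + 286) = -382997/(967/(-583)) = -382997/((-1/583*967)) = -382997/(-967/583) = -382997*(-583/967) = 223287251/967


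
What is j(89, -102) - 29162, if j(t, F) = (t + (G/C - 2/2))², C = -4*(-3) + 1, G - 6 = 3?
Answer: -3598969/169 ≈ -21296.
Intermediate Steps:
G = 9 (G = 6 + 3 = 9)
C = 13 (C = 12 + 1 = 13)
j(t, F) = (-4/13 + t)² (j(t, F) = (t + (9/13 - 2/2))² = (t + (9*(1/13) - 2*½))² = (t + (9/13 - 1))² = (t - 4/13)² = (-4/13 + t)²)
j(89, -102) - 29162 = (-4 + 13*89)²/169 - 29162 = (-4 + 1157)²/169 - 29162 = (1/169)*1153² - 29162 = (1/169)*1329409 - 29162 = 1329409/169 - 29162 = -3598969/169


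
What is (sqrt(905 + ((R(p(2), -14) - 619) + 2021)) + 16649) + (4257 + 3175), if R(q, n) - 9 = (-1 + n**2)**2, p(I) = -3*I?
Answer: 24081 + sqrt(40341) ≈ 24282.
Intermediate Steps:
R(q, n) = 9 + (-1 + n**2)**2
(sqrt(905 + ((R(p(2), -14) - 619) + 2021)) + 16649) + (4257 + 3175) = (sqrt(905 + (((9 + (-1 + (-14)**2)**2) - 619) + 2021)) + 16649) + (4257 + 3175) = (sqrt(905 + (((9 + (-1 + 196)**2) - 619) + 2021)) + 16649) + 7432 = (sqrt(905 + (((9 + 195**2) - 619) + 2021)) + 16649) + 7432 = (sqrt(905 + (((9 + 38025) - 619) + 2021)) + 16649) + 7432 = (sqrt(905 + ((38034 - 619) + 2021)) + 16649) + 7432 = (sqrt(905 + (37415 + 2021)) + 16649) + 7432 = (sqrt(905 + 39436) + 16649) + 7432 = (sqrt(40341) + 16649) + 7432 = (16649 + sqrt(40341)) + 7432 = 24081 + sqrt(40341)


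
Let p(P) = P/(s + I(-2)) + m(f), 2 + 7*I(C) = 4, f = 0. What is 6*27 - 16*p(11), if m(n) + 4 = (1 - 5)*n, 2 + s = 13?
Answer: 16622/79 ≈ 210.41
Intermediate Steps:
s = 11 (s = -2 + 13 = 11)
I(C) = 2/7 (I(C) = -2/7 + (1/7)*4 = -2/7 + 4/7 = 2/7)
m(n) = -4 - 4*n (m(n) = -4 + (1 - 5)*n = -4 - 4*n)
p(P) = -4 + 7*P/79 (p(P) = P/(11 + 2/7) + (-4 - 4*0) = P/(79/7) + (-4 + 0) = 7*P/79 - 4 = -4 + 7*P/79)
6*27 - 16*p(11) = 6*27 - 16*(-4 + (7/79)*11) = 162 - 16*(-4 + 77/79) = 162 - 16*(-239/79) = 162 + 3824/79 = 16622/79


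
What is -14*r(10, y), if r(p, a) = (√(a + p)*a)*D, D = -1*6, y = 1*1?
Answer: 84*√11 ≈ 278.60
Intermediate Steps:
y = 1
D = -6
r(p, a) = -6*a*√(a + p) (r(p, a) = (√(a + p)*a)*(-6) = (a*√(a + p))*(-6) = -6*a*√(a + p))
-14*r(10, y) = -(-84)*√(1 + 10) = -(-84)*√11 = 84*√11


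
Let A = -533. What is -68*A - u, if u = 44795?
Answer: -8551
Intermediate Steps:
-68*A - u = -68*(-533) - 1*44795 = 36244 - 44795 = -8551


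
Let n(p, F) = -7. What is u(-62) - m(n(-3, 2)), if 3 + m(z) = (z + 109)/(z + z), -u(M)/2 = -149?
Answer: 2158/7 ≈ 308.29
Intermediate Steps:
u(M) = 298 (u(M) = -2*(-149) = 298)
m(z) = -3 + (109 + z)/(2*z) (m(z) = -3 + (z + 109)/(z + z) = -3 + (109 + z)/((2*z)) = -3 + (109 + z)*(1/(2*z)) = -3 + (109 + z)/(2*z))
u(-62) - m(n(-3, 2)) = 298 - (109 - 5*(-7))/(2*(-7)) = 298 - (-1)*(109 + 35)/(2*7) = 298 - (-1)*144/(2*7) = 298 - 1*(-72/7) = 298 + 72/7 = 2158/7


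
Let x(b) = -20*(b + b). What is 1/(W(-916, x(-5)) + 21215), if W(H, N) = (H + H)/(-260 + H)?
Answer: 147/3118834 ≈ 4.7133e-5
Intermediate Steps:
x(b) = -40*b
W(H, N) = 2*H/(-260 + H) (W(H, N) = (2*H)/(-260 + H) = 2*H/(-260 + H))
1/(W(-916, x(-5)) + 21215) = 1/(2*(-916)/(-260 - 916) + 21215) = 1/(2*(-916)/(-1176) + 21215) = 1/(2*(-916)*(-1/1176) + 21215) = 1/(229/147 + 21215) = 1/(3118834/147) = 147/3118834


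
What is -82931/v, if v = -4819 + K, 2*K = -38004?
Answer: 82931/23821 ≈ 3.4814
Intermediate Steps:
K = -19002 (K = (½)*(-38004) = -19002)
v = -23821 (v = -4819 - 19002 = -23821)
-82931/v = -82931/(-23821) = -82931*(-1/23821) = 82931/23821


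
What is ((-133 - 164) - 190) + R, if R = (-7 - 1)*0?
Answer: -487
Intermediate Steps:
R = 0 (R = -8*0 = 0)
((-133 - 164) - 190) + R = ((-133 - 164) - 190) + 0 = (-297 - 190) + 0 = -487 + 0 = -487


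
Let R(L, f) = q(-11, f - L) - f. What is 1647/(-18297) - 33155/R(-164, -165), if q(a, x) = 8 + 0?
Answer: -67435774/351709 ≈ -191.74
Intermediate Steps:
q(a, x) = 8
R(L, f) = 8 - f
1647/(-18297) - 33155/R(-164, -165) = 1647/(-18297) - 33155/(8 - 1*(-165)) = 1647*(-1/18297) - 33155/(8 + 165) = -183/2033 - 33155/173 = -67435774/351709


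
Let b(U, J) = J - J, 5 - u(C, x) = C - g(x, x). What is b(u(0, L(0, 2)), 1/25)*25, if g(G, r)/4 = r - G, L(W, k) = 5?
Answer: 0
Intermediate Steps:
g(G, r) = -4*G + 4*r (g(G, r) = 4*(r - G) = -4*G + 4*r)
u(C, x) = 5 - C (u(C, x) = 5 - (C - (-4*x + 4*x)) = 5 - (C - 1*0) = 5 - (C + 0) = 5 - C)
b(U, J) = 0
b(u(0, L(0, 2)), 1/25)*25 = 0*25 = 0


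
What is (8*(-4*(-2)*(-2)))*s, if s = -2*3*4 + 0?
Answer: 3072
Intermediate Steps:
s = -24 (s = -6*4 + 0 = -24 + 0 = -24)
(8*(-4*(-2)*(-2)))*s = (8*(-4*(-2)*(-2)))*(-24) = (8*(8*(-2)))*(-24) = (8*(-16))*(-24) = -128*(-24) = 3072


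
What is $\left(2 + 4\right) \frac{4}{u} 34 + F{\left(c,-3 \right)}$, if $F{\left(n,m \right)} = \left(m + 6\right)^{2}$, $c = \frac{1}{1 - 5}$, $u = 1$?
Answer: $825$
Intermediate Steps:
$c = - \frac{1}{4}$ ($c = \frac{1}{-4} = - \frac{1}{4} \approx -0.25$)
$F{\left(n,m \right)} = \left(6 + m\right)^{2}$
$\left(2 + 4\right) \frac{4}{u} 34 + F{\left(c,-3 \right)} = \left(2 + 4\right) \frac{4}{1} \cdot 34 + \left(6 - 3\right)^{2} = 6 \cdot 4 \cdot 1 \cdot 34 + 3^{2} = 6 \cdot 4 \cdot 34 + 9 = 24 \cdot 34 + 9 = 816 + 9 = 825$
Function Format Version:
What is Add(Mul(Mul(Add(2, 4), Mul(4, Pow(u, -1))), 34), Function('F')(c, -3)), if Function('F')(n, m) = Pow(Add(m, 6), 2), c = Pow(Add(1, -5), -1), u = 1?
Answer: 825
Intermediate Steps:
c = Rational(-1, 4) (c = Pow(-4, -1) = Rational(-1, 4) ≈ -0.25000)
Function('F')(n, m) = Pow(Add(6, m), 2)
Add(Mul(Mul(Add(2, 4), Mul(4, Pow(u, -1))), 34), Function('F')(c, -3)) = Add(Mul(Mul(Add(2, 4), Mul(4, Pow(1, -1))), 34), Pow(Add(6, -3), 2)) = Add(Mul(Mul(6, Mul(4, 1)), 34), Pow(3, 2)) = Add(Mul(Mul(6, 4), 34), 9) = Add(Mul(24, 34), 9) = Add(816, 9) = 825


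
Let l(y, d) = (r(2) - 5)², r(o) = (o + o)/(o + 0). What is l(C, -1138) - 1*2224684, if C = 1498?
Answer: -2224675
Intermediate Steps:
r(o) = 2 (r(o) = (2*o)/o = 2)
l(y, d) = 9 (l(y, d) = (2 - 5)² = (-3)² = 9)
l(C, -1138) - 1*2224684 = 9 - 1*2224684 = 9 - 2224684 = -2224675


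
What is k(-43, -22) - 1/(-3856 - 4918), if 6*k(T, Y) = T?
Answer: -94319/13161 ≈ -7.1665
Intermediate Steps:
k(T, Y) = T/6
k(-43, -22) - 1/(-3856 - 4918) = (⅙)*(-43) - 1/(-3856 - 4918) = -43/6 - 1/(-8774) = -43/6 - 1*(-1/8774) = -43/6 + 1/8774 = -94319/13161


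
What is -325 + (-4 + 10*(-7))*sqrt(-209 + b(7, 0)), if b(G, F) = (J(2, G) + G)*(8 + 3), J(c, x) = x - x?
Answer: -325 - 148*I*sqrt(33) ≈ -325.0 - 850.2*I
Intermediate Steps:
J(c, x) = 0
b(G, F) = 11*G (b(G, F) = (0 + G)*(8 + 3) = G*11 = 11*G)
-325 + (-4 + 10*(-7))*sqrt(-209 + b(7, 0)) = -325 + (-4 + 10*(-7))*sqrt(-209 + 11*7) = -325 + (-4 - 70)*sqrt(-209 + 77) = -325 - 148*I*sqrt(33)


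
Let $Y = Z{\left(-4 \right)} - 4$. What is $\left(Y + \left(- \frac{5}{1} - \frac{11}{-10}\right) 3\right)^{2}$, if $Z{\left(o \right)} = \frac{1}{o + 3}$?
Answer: $\frac{27889}{100} \approx 278.89$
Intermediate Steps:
$Z{\left(o \right)} = \frac{1}{3 + o}$
$Y = -5$ ($Y = \frac{1}{3 - 4} - 4 = \frac{1}{-1} - 4 = -1 - 4 = -5$)
$\left(Y + \left(- \frac{5}{1} - \frac{11}{-10}\right) 3\right)^{2} = \left(-5 + \left(- \frac{5}{1} - \frac{11}{-10}\right) 3\right)^{2} = \left(-5 + \left(\left(-5\right) 1 - - \frac{11}{10}\right) 3\right)^{2} = \left(-5 + \left(-5 + \frac{11}{10}\right) 3\right)^{2} = \left(-5 - \frac{117}{10}\right)^{2} = \left(- \frac{167}{10}\right)^{2} = \frac{27889}{100}$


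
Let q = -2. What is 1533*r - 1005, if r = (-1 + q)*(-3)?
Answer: 12792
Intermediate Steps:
r = 9 (r = (-1 - 2)*(-3) = -3*(-3) = 9)
1533*r - 1005 = 1533*9 - 1005 = 13797 - 1005 = 12792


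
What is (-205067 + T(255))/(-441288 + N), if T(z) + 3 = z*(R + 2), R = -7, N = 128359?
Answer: 206345/312929 ≈ 0.65940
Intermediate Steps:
T(z) = -3 - 5*z (T(z) = -3 + z*(-7 + 2) = -3 + z*(-5) = -3 - 5*z)
(-205067 + T(255))/(-441288 + N) = (-205067 + (-3 - 5*255))/(-441288 + 128359) = (-205067 + (-3 - 1275))/(-312929) = (-205067 - 1278)*(-1/312929) = -206345*(-1/312929) = 206345/312929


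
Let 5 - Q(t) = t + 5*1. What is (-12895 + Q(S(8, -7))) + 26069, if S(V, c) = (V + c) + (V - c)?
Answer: 13158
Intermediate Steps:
S(V, c) = 2*V
Q(t) = -t (Q(t) = 5 - (t + 5*1) = 5 - (t + 5) = 5 - (5 + t) = 5 + (-5 - t) = -t)
(-12895 + Q(S(8, -7))) + 26069 = (-12895 - 2*8) + 26069 = (-12895 - 1*16) + 26069 = (-12895 - 16) + 26069 = -12911 + 26069 = 13158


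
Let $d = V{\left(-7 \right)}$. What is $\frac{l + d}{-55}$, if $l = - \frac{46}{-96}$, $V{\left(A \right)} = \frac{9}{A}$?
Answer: $\frac{271}{18480} \approx 0.014665$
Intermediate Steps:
$d = - \frac{9}{7}$ ($d = \frac{9}{-7} = 9 \left(- \frac{1}{7}\right) = - \frac{9}{7} \approx -1.2857$)
$l = \frac{23}{48}$ ($l = \left(-46\right) \left(- \frac{1}{96}\right) = \frac{23}{48} \approx 0.47917$)
$\frac{l + d}{-55} = \frac{\frac{23}{48} - \frac{9}{7}}{-55} = \left(- \frac{271}{336}\right) \left(- \frac{1}{55}\right) = \frac{271}{18480}$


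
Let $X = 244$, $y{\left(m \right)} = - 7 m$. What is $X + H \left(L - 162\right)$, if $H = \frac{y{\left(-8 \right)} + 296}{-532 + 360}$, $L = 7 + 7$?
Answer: $\frac{23516}{43} \approx 546.88$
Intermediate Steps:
$L = 14$
$H = - \frac{88}{43}$ ($H = \frac{\left(-7\right) \left(-8\right) + 296}{-532 + 360} = \frac{56 + 296}{-172} = 352 \left(- \frac{1}{172}\right) = - \frac{88}{43} \approx -2.0465$)
$X + H \left(L - 162\right) = 244 - \frac{88 \left(14 - 162\right)}{43} = 244 - - \frac{13024}{43} = 244 + \frac{13024}{43} = \frac{23516}{43}$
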